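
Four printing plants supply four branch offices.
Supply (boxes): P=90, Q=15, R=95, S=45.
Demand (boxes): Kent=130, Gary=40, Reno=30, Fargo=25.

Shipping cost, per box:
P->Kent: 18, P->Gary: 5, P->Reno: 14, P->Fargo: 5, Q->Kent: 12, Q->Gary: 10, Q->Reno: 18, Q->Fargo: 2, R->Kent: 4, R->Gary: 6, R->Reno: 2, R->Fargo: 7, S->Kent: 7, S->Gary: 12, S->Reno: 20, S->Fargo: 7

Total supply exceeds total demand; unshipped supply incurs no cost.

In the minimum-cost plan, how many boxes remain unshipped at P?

An optimal plan:
  P→Gary: 40 boxes
  P→Reno: 5 boxes
  P→Fargo: 25 boxes
  Q→Kent: 15 boxes
  R→Kent: 70 boxes
  R→Reno: 25 boxes
  S→Kent: 45 boxes
Total cost = 1220.
P ships 70 of its 90, leaving 20.

20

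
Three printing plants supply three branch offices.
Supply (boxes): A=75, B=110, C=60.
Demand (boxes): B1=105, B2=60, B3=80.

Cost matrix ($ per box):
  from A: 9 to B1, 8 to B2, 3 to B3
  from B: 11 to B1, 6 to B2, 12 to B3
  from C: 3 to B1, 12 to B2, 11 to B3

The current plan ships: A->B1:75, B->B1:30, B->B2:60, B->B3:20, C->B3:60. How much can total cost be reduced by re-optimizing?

Current plan cost = 75·9 + 30·11 + 60·6 + 20·12 + 60·11 = $2265.
Optimal plan:
  A to B3: 75 × $3 = $225
  B to B1: 45 × $11 = $495
  B to B2: 60 × $6 = $360
  B to B3: 5 × $12 = $60
  C to B1: 60 × $3 = $180
Optimal cost = $1320.
Saving = 2265 − 1320 = $945.

945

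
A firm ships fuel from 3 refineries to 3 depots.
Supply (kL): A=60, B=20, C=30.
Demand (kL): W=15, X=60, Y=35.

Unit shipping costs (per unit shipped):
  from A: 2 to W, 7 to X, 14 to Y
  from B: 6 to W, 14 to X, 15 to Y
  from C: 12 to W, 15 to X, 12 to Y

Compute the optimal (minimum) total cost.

One minimum-cost allocation:
  A–X: 60 × 7 = 420
  B–W: 15 × 6 = 90
  B–Y: 5 × 15 = 75
  C–Y: 30 × 12 = 360
Total = 420 + 90 + 75 + 360 = 945.

945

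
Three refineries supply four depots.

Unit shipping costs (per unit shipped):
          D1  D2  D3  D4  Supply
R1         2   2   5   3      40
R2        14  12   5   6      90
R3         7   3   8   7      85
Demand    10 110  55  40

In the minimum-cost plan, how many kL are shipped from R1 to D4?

5

Optimal shipments:
  R1→D1: 10 × 2 = 20
  R1→D2: 25 × 2 = 50
  R1→D4: 5 × 3 = 15
  R2→D3: 55 × 5 = 275
  R2→D4: 35 × 6 = 210
  R3→D2: 85 × 3 = 255
Total cost = 825.
So R1→D4 carries 5 kL.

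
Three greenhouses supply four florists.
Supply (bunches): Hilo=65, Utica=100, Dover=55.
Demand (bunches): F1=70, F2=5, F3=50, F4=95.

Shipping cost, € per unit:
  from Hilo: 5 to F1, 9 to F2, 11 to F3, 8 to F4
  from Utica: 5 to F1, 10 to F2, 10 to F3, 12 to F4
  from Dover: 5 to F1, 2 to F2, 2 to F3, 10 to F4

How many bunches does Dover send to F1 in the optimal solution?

0

Optimal shipments:
  Hilo to F4: 65 × €8 = €520
  Utica to F1: 70 × €5 = €350
  Utica to F4: 30 × €12 = €360
  Dover to F2: 5 × €2 = €10
  Dover to F3: 50 × €2 = €100
Total cost = €1340.
The route Dover→F1 is not used.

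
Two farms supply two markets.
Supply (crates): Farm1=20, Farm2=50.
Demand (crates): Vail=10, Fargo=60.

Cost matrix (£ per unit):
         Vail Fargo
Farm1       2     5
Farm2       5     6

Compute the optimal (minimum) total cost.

Optimal allocation:
  Farm1 to Vail: 10 × £2 = £20
  Farm1 to Fargo: 10 × £5 = £50
  Farm2 to Fargo: 50 × £6 = £300
Total = 20 + 50 + 300 = £370.
(Supply check: Farm1 ships 20; Farm2 ships 50.)

370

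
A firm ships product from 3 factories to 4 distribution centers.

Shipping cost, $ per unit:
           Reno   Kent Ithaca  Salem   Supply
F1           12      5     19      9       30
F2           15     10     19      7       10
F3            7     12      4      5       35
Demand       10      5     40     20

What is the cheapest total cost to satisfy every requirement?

540

One minimum-cost allocation:
  F1→Reno: 10 × $12 = $120
  F1→Kent: 5 × $5 = $25
  F1→Ithaca: 5 × $19 = $95
  F1→Salem: 10 × $9 = $90
  F2→Salem: 10 × $7 = $70
  F3→Ithaca: 35 × $4 = $140
Total = 120 + 25 + 95 + 90 + 70 + 140 = $540.
(Supply check: F1 ships 30; F2 ships 10; F3 ships 35.)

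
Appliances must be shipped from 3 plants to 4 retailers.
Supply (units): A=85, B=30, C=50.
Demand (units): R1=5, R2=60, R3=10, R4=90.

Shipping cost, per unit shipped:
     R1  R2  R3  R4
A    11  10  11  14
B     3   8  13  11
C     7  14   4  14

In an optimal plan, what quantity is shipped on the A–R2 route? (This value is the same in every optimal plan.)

Solving gives:
  A->R2: 60 × 10 = 600
  A->R4: 25 × 14 = 350
  B->R1: 5 × 3 = 15
  B->R4: 25 × 11 = 275
  C->R3: 10 × 4 = 40
  C->R4: 40 × 14 = 560
Total cost = 1840.
So A→R2 carries 60 units.

60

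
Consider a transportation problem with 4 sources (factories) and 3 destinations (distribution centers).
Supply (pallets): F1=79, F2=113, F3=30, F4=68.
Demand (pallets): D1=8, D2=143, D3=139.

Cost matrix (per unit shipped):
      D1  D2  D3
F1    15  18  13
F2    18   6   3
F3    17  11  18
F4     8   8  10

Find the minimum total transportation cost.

2391

An optimal shipping plan:
  F1->D1: 8 pallets
  F1->D3: 71 pallets
  F2->D2: 45 pallets
  F2->D3: 68 pallets
  F3->D2: 30 pallets
  F4->D2: 68 pallets
Total cost = 2391.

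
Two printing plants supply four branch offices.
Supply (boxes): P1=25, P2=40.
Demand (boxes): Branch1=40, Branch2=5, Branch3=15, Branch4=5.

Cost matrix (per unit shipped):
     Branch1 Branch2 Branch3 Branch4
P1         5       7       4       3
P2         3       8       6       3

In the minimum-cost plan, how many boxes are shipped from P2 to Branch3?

The minimum-cost plan:
  P1→Branch2: 5 × 7 = 35
  P1→Branch3: 15 × 4 = 60
  P1→Branch4: 5 × 3 = 15
  P2→Branch1: 40 × 3 = 120
Total cost = 230.
The route P2→Branch3 is not used.

0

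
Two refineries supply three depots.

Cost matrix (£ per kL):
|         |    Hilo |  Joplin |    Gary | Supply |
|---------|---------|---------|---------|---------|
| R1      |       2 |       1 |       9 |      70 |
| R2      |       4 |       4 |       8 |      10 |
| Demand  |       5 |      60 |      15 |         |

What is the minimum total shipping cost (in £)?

One minimum-cost allocation:
  R1 to Hilo: 5 × £2 = £10
  R1 to Joplin: 60 × £1 = £60
  R1 to Gary: 5 × £9 = £45
  R2 to Gary: 10 × £8 = £80
Total = 10 + 60 + 45 + 80 = £195.

195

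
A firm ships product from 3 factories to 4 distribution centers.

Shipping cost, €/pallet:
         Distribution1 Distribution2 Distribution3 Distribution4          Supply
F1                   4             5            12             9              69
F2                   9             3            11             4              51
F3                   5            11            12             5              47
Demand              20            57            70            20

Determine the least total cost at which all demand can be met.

An optimal shipping plan:
  F1→Distribution1: 20 pallets
  F1→Distribution2: 6 pallets
  F1→Distribution3: 43 pallets
  F2→Distribution2: 51 pallets
  F3→Distribution3: 27 pallets
  F3→Distribution4: 20 pallets
Total cost = €1203.

1203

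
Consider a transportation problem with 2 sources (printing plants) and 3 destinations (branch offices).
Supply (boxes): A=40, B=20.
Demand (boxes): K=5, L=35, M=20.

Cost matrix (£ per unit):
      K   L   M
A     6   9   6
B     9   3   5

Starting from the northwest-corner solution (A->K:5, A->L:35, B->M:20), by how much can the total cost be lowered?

Current plan cost = 5·6 + 35·9 + 20·5 = £445.
Optimal plan:
  A to K: 5 boxes
  A to L: 15 boxes
  A to M: 20 boxes
  B to L: 20 boxes
Optimal cost = £345.
Saving = 445 − 345 = £100.

100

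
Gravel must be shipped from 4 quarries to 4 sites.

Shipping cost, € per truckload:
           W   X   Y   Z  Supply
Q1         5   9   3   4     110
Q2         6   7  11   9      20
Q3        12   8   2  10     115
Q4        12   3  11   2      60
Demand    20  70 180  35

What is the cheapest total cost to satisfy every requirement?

Optimal allocation:
  Q1→W: 10 × €5 = €50
  Q1→Y: 65 × €3 = €195
  Q1→Z: 35 × €4 = €140
  Q2→W: 10 × €6 = €60
  Q2→X: 10 × €7 = €70
  Q3→Y: 115 × €2 = €230
  Q4→X: 60 × €3 = €180
Total = 50 + 195 + 140 + 60 + 70 + 230 + 180 = €925.

925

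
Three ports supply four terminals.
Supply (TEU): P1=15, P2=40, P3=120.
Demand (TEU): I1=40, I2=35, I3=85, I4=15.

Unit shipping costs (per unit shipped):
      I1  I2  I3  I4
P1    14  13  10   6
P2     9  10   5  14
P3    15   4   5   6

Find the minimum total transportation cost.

1015

An optimal shipping plan:
  P1 to I4: 15 × 6 = 90
  P2 to I1: 40 × 9 = 360
  P3 to I2: 35 × 4 = 140
  P3 to I3: 85 × 5 = 425
Total = 90 + 360 + 140 + 425 = 1015.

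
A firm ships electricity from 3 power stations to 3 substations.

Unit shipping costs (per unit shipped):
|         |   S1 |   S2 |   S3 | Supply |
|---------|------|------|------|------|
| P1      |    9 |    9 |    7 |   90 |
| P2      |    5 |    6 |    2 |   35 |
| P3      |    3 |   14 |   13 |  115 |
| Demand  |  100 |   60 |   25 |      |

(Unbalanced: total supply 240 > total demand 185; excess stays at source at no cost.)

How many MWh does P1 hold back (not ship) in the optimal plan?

40

An optimal plan:
  P1 to S2: 50 × 9 = 450
  P2 to S2: 10 × 6 = 60
  P2 to S3: 25 × 2 = 50
  P3 to S1: 100 × 3 = 300
Total cost = 860.
P1 ships 50 of its 90, leaving 40.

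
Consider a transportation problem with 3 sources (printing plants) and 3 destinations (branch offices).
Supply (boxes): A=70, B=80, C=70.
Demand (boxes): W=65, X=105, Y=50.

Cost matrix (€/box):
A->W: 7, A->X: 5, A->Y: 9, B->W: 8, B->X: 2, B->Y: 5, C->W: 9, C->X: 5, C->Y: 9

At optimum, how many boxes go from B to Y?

The minimum-cost plan:
  A->W: 65 × €7 = €455
  A->X: 5 × €5 = €25
  B->X: 30 × €2 = €60
  B->Y: 50 × €5 = €250
  C->X: 70 × €5 = €350
Total cost = €1140.
So B→Y carries 50 boxes.

50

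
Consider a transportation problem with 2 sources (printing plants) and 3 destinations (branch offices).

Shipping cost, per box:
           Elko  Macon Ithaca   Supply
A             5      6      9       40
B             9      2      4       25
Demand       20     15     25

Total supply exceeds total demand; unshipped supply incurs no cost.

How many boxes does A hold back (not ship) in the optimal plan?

An optimal plan:
  A–Elko: 20 × 5 = 100
  A–Macon: 15 × 6 = 90
  B–Ithaca: 25 × 4 = 100
Total cost = 290.
A ships 35 of its 40, leaving 5.

5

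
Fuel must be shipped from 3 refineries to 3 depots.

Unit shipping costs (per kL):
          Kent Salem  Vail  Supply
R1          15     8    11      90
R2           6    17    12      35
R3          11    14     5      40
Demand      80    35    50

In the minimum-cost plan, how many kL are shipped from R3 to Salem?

Solving gives:
  R1 to Kent: 45 × 15 = 675
  R1 to Salem: 35 × 8 = 280
  R1 to Vail: 10 × 11 = 110
  R2 to Kent: 35 × 6 = 210
  R3 to Vail: 40 × 5 = 200
Total cost = 1475.
The route R3→Salem is not used.

0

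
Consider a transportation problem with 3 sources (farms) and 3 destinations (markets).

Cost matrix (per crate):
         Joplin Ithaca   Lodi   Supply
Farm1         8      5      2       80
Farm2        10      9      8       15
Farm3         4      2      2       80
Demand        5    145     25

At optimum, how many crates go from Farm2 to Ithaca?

10

The minimum-cost plan:
  Farm1–Ithaca: 55 × 5 = 275
  Farm1–Lodi: 25 × 2 = 50
  Farm2–Joplin: 5 × 10 = 50
  Farm2–Ithaca: 10 × 9 = 90
  Farm3–Ithaca: 80 × 2 = 160
Total cost = 625.
So Farm2→Ithaca carries 10 crates.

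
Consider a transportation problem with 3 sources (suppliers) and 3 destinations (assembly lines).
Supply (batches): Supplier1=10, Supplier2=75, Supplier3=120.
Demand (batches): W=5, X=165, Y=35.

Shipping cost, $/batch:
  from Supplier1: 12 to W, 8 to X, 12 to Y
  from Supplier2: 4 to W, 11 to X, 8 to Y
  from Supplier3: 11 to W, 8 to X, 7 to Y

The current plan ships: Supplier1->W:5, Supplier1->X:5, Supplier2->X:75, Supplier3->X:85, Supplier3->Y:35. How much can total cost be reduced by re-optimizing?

Current plan cost = 5·12 + 5·8 + 75·11 + 85·8 + 35·7 = $1850.
Optimal plan:
  Supplier1->X: 10 × $8 = $80
  Supplier2->W: 5 × $4 = $20
  Supplier2->X: 35 × $11 = $385
  Supplier2->Y: 35 × $8 = $280
  Supplier3->X: 120 × $8 = $960
Optimal cost = $1725.
Saving = 1850 − 1725 = $125.

125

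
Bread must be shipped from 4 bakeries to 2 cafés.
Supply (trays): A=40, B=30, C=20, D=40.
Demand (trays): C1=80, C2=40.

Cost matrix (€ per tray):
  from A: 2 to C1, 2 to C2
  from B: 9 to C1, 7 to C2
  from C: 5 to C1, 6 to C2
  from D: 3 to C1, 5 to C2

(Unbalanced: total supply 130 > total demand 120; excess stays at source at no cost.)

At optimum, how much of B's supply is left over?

An optimal plan:
  A–C1: 20 trays
  A–C2: 20 trays
  B–C2: 20 trays
  C–C1: 20 trays
  D–C1: 40 trays
Total cost = €440.
B ships 20 of its 30, leaving 10.

10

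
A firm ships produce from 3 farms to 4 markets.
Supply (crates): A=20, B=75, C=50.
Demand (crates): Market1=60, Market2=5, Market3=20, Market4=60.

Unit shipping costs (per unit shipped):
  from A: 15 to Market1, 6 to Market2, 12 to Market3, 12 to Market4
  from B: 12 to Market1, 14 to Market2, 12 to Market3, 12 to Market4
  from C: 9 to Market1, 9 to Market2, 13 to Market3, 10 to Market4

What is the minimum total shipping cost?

1560

One minimum-cost allocation:
  A→Market2: 5 crates
  A→Market4: 15 crates
  B→Market1: 10 crates
  B→Market3: 20 crates
  B→Market4: 45 crates
  C→Market1: 50 crates
Total cost = 1560.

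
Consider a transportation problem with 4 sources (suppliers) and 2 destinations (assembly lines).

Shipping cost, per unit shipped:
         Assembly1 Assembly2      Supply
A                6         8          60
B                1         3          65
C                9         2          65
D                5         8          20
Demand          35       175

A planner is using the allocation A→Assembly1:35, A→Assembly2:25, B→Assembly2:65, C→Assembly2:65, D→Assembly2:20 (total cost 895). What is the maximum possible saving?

20

Current plan cost = 35·6 + 25·8 + 65·3 + 65·2 + 20·8 = 895.
Optimal plan:
  A->Assembly1: 15 batches
  A->Assembly2: 45 batches
  B->Assembly2: 65 batches
  C->Assembly2: 65 batches
  D->Assembly1: 20 batches
Optimal cost = 875.
Saving = 895 − 875 = 20.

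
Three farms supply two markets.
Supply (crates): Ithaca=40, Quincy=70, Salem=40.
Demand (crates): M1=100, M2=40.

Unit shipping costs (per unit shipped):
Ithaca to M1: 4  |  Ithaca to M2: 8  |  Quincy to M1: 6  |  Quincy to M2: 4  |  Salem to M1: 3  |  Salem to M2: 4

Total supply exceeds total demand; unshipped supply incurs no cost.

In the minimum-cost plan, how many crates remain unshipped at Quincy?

Minimum-cost shipments:
  Ithaca->M1: 40 × 4 = 160
  Quincy->M1: 20 × 6 = 120
  Quincy->M2: 40 × 4 = 160
  Salem->M1: 40 × 3 = 120
Total cost = 560.
Quincy ships 60 of its 70, leaving 10.

10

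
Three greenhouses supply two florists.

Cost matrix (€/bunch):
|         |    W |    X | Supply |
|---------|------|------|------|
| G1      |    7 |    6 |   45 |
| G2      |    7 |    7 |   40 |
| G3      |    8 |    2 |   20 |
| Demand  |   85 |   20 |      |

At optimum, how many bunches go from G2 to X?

Optimal shipments:
  G1–W: 45 × €7 = €315
  G2–W: 40 × €7 = €280
  G3–X: 20 × €2 = €40
Total cost = €635.
The route G2→X is not used.

0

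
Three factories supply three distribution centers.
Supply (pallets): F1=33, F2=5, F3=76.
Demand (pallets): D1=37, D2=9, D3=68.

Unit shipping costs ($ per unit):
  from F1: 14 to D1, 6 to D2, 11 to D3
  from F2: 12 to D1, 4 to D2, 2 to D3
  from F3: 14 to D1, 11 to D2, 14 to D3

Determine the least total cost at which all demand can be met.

A cheapest plan:
  F1->D2: 9 × $6 = $54
  F1->D3: 24 × $11 = $264
  F2->D3: 5 × $2 = $10
  F3->D1: 37 × $14 = $518
  F3->D3: 39 × $14 = $546
Total = 54 + 264 + 10 + 518 + 546 = $1392.

1392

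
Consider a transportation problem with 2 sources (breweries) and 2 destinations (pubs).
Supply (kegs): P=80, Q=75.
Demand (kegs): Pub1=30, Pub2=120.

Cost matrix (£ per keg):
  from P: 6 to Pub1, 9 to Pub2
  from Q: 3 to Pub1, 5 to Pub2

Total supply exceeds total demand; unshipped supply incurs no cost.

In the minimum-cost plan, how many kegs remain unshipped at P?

5

An optimal plan:
  P to Pub1: 30 × £6 = £180
  P to Pub2: 45 × £9 = £405
  Q to Pub2: 75 × £5 = £375
Total cost = £960.
P ships 75 of its 80, leaving 5.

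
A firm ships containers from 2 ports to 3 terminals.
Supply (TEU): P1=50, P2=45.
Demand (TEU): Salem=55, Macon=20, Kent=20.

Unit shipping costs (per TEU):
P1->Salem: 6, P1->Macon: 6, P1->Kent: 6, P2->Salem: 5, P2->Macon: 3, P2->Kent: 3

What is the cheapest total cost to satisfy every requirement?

445

Optimal allocation:
  P1 to Salem: 50 × 6 = 300
  P2 to Salem: 5 × 5 = 25
  P2 to Macon: 20 × 3 = 60
  P2 to Kent: 20 × 3 = 60
Total = 300 + 25 + 60 + 60 = 445.
(Supply check: P1 ships 50; P2 ships 45.)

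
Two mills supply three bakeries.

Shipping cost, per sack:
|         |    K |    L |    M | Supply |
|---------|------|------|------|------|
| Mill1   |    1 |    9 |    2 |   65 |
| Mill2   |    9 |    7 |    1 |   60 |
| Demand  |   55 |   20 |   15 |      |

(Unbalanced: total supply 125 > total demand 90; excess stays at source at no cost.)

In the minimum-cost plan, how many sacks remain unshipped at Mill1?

An optimal plan:
  Mill1→K: 55 × 1 = 55
  Mill2→L: 20 × 7 = 140
  Mill2→M: 15 × 1 = 15
Total cost = 210.
Mill1 ships 55 of its 65, leaving 10.

10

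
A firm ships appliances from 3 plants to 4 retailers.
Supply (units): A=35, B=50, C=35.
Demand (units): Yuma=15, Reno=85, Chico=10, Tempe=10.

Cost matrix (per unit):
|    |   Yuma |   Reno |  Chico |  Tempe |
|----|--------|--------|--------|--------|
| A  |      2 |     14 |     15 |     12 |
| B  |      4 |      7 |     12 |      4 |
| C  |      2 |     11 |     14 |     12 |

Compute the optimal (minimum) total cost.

1025

Optimal allocation:
  A->Yuma: 15 units
  A->Reno: 10 units
  A->Chico: 10 units
  B->Reno: 40 units
  B->Tempe: 10 units
  C->Reno: 35 units
Total cost = 1025.
(Supply check: A ships 35; B ships 50; C ships 35.)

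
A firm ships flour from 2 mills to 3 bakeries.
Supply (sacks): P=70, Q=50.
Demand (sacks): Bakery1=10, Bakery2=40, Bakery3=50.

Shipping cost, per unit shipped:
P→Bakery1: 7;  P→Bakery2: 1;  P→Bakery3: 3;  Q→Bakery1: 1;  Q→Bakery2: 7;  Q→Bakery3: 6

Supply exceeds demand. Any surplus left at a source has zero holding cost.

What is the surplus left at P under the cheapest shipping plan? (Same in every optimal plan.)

An optimal plan:
  P→Bakery2: 40 sacks
  P→Bakery3: 30 sacks
  Q→Bakery1: 10 sacks
  Q→Bakery3: 20 sacks
Total cost = 260.
P ships 70 of its 70, leaving 0.

0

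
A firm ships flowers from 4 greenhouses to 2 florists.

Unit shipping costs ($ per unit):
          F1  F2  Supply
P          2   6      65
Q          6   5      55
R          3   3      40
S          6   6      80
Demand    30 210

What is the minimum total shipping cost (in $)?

1145

An optimal shipping plan:
  P->F1: 30 × $2 = $60
  P->F2: 35 × $6 = $210
  Q->F2: 55 × $5 = $275
  R->F2: 40 × $3 = $120
  S->F2: 80 × $6 = $480
Total = 60 + 210 + 275 + 120 + 480 = $1145.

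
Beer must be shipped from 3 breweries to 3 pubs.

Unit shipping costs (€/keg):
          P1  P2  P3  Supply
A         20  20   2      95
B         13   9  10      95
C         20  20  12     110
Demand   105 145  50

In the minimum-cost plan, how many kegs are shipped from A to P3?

The minimum-cost plan:
  A–P2: 45 kegs
  A–P3: 50 kegs
  B–P2: 95 kegs
  C–P1: 105 kegs
  C–P2: 5 kegs
Total cost = €4055.
So A→P3 carries 50 kegs.

50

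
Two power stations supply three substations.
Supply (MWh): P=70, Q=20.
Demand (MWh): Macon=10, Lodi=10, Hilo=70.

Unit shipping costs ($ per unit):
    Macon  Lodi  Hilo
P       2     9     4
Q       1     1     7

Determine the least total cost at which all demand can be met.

A cheapest plan:
  P to Hilo: 70 × $4 = $280
  Q to Macon: 10 × $1 = $10
  Q to Lodi: 10 × $1 = $10
Total = 280 + 10 + 10 = $300.

300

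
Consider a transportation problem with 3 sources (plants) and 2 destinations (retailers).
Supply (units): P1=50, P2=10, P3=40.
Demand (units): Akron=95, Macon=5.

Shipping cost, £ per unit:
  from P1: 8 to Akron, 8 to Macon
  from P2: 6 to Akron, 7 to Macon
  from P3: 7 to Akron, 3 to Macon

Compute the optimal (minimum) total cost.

A cheapest plan:
  P1 to Akron: 50 × £8 = £400
  P2 to Akron: 10 × £6 = £60
  P3 to Akron: 35 × £7 = £245
  P3 to Macon: 5 × £3 = £15
Total = 400 + 60 + 245 + 15 = £720.
(Supply check: P1 ships 50; P2 ships 10; P3 ships 40.)

720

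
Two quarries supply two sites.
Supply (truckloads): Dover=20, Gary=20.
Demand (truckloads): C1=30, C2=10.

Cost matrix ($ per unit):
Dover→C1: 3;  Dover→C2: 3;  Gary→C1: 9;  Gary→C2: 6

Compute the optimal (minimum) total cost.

An optimal shipping plan:
  Dover–C1: 20 truckloads
  Gary–C1: 10 truckloads
  Gary–C2: 10 truckloads
Total cost = $210.

210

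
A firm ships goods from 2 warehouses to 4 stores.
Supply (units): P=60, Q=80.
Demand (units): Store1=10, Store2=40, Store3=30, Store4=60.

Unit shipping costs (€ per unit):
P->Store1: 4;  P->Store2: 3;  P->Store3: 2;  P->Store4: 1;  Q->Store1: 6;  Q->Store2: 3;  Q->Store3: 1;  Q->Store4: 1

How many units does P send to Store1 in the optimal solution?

Solving gives:
  P–Store1: 10 × €4 = €40
  P–Store2: 40 × €3 = €120
  P–Store4: 10 × €1 = €10
  Q–Store3: 30 × €1 = €30
  Q–Store4: 50 × €1 = €50
Total cost = €250.
So P→Store1 carries 10 units.

10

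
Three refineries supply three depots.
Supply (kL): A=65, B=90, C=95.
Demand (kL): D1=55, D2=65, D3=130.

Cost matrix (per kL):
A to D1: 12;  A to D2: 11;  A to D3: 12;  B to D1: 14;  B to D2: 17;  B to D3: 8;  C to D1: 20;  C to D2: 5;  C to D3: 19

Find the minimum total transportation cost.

An optimal shipping plan:
  A to D1: 55 × 12 = 660
  A to D3: 10 × 12 = 120
  B to D3: 90 × 8 = 720
  C to D2: 65 × 5 = 325
  C to D3: 30 × 19 = 570
Total = 660 + 120 + 720 + 325 + 570 = 2395.

2395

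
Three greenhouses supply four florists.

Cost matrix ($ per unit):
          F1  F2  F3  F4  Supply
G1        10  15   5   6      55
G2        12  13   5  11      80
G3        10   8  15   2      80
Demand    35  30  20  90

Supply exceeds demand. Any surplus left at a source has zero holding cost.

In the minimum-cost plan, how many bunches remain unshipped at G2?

An optimal plan:
  G1 to F1: 35 bunches
  G1 to F4: 20 bunches
  G2 to F2: 20 bunches
  G2 to F3: 20 bunches
  G3 to F2: 10 bunches
  G3 to F4: 70 bunches
Total cost = $1050.
G2 ships 40 of its 80, leaving 40.

40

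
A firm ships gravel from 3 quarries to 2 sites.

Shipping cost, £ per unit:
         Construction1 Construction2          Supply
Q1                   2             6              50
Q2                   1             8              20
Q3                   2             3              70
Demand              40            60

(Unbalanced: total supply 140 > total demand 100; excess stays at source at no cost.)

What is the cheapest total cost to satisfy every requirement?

A cheapest plan:
  Q1->Construction1: 10 truckloads
  Q2->Construction1: 20 truckloads
  Q3->Construction1: 10 truckloads
  Q3->Construction2: 60 truckloads
Total cost = £240.

240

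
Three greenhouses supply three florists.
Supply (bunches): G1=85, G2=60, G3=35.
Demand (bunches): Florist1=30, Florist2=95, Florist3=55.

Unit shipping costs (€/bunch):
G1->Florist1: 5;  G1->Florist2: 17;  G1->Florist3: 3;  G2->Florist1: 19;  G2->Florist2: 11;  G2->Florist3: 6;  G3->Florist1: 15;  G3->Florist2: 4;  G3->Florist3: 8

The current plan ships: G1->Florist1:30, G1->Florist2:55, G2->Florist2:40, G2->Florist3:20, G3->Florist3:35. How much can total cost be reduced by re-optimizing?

Current plan cost = 30·5 + 55·17 + 40·11 + 20·6 + 35·8 = €1925.
Optimal plan:
  G1 to Florist1: 30 × €5 = €150
  G1 to Florist3: 55 × €3 = €165
  G2 to Florist2: 60 × €11 = €660
  G3 to Florist2: 35 × €4 = €140
Optimal cost = €1115.
Saving = 1925 − 1115 = €810.

810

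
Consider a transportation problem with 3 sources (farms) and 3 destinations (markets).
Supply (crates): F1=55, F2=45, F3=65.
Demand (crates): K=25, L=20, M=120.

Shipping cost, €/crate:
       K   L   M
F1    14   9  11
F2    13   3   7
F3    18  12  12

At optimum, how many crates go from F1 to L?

Optimal shipments:
  F1 to K: 25 × €14 = €350
  F1 to M: 30 × €11 = €330
  F2 to L: 20 × €3 = €60
  F2 to M: 25 × €7 = €175
  F3 to M: 65 × €12 = €780
Total cost = €1695.
The route F1→L is not used.

0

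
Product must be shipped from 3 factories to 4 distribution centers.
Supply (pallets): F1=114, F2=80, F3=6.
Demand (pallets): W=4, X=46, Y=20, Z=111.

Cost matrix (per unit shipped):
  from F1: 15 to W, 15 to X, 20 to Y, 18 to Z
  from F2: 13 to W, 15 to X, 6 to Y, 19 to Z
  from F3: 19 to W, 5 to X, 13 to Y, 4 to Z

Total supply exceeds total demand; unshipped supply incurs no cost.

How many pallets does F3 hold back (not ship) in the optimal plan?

Minimum-cost shipments:
  F1–Z: 105 × 18 = 1890
  F2–W: 4 × 13 = 52
  F2–X: 46 × 15 = 690
  F2–Y: 20 × 6 = 120
  F3–Z: 6 × 4 = 24
Total cost = 2776.
F3 ships 6 of its 6, leaving 0.

0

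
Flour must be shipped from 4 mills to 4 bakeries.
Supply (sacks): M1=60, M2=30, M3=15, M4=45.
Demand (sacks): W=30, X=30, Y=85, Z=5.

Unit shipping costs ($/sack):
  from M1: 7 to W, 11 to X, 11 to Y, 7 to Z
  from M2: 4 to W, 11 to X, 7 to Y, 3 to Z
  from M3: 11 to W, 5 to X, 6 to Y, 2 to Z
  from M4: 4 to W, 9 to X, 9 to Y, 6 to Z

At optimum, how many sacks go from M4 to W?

Optimal shipments:
  M1–X: 15 sacks
  M1–Y: 45 sacks
  M2–Y: 25 sacks
  M2–Z: 5 sacks
  M3–X: 15 sacks
  M4–W: 30 sacks
  M4–Y: 15 sacks
Total cost = $1180.
So M4→W carries 30 sacks.

30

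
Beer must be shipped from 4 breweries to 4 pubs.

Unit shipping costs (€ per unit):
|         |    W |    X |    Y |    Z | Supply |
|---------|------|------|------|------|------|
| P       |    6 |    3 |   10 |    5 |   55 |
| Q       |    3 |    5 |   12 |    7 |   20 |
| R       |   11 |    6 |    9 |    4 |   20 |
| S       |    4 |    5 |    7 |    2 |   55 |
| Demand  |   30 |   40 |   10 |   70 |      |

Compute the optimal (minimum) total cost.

A cheapest plan:
  P→W: 10 kegs
  P→X: 40 kegs
  P→Z: 5 kegs
  Q→W: 20 kegs
  R→Y: 10 kegs
  R→Z: 10 kegs
  S→Z: 55 kegs
Total cost = €505.

505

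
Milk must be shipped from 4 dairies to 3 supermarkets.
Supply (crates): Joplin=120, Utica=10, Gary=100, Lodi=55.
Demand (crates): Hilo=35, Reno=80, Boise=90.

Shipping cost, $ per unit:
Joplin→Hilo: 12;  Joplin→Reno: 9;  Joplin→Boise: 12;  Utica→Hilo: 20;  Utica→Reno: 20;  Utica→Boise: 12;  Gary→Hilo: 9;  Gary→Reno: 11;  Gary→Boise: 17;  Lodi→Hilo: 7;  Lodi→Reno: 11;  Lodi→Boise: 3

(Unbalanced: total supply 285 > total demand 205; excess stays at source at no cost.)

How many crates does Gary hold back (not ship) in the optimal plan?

Minimum-cost shipments:
  Joplin–Reno: 80 × $9 = $720
  Joplin–Boise: 35 × $12 = $420
  Gary–Hilo: 35 × $9 = $315
  Lodi–Boise: 55 × $3 = $165
Total cost = $1620.
Gary ships 35 of its 100, leaving 65.

65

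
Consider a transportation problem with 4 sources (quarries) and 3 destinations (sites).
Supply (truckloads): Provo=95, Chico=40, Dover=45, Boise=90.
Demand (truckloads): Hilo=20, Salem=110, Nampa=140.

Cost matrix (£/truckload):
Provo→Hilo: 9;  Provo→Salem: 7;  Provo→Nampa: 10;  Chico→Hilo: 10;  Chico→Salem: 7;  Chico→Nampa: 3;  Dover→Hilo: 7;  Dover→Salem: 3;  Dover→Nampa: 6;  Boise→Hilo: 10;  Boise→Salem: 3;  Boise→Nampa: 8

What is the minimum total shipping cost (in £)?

Optimal allocation:
  Provo->Hilo: 20 truckloads
  Provo->Salem: 20 truckloads
  Provo->Nampa: 55 truckloads
  Chico->Nampa: 40 truckloads
  Dover->Nampa: 45 truckloads
  Boise->Salem: 90 truckloads
Total cost = £1530.
(Supply check: Provo ships 95; Chico ships 40; Dover ships 45; Boise ships 90.)

1530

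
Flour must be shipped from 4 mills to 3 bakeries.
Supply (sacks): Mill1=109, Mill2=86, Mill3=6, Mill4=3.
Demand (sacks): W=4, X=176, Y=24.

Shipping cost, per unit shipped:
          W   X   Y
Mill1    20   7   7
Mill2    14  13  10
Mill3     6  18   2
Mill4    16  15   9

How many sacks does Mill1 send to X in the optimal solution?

109

The minimum-cost plan:
  Mill1–X: 109 × 7 = 763
  Mill2–X: 67 × 13 = 871
  Mill2–Y: 19 × 10 = 190
  Mill3–W: 4 × 6 = 24
  Mill3–Y: 2 × 2 = 4
  Mill4–Y: 3 × 9 = 27
Total cost = 1879.
So Mill1→X carries 109 sacks.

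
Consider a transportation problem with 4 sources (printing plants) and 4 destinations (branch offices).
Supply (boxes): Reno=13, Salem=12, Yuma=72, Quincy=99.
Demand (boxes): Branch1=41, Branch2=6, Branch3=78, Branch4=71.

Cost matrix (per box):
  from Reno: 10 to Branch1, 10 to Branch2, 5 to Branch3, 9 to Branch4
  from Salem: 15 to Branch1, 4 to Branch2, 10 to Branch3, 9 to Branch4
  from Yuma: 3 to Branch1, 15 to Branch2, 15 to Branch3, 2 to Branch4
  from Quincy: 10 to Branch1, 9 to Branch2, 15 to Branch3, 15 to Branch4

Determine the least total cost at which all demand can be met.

One minimum-cost allocation:
  Reno→Branch3: 13 × 5 = 65
  Salem→Branch2: 6 × 4 = 24
  Salem→Branch3: 6 × 10 = 60
  Yuma→Branch1: 1 × 3 = 3
  Yuma→Branch4: 71 × 2 = 142
  Quincy→Branch1: 40 × 10 = 400
  Quincy→Branch3: 59 × 15 = 885
Total = 65 + 24 + 60 + 3 + 142 + 400 + 885 = 1579.

1579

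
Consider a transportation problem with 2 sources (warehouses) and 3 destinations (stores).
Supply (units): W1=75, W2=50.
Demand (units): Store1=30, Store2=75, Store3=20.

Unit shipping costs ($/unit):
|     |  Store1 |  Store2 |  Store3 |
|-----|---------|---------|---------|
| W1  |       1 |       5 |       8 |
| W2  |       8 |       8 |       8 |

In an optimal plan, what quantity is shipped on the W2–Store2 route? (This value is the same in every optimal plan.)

30

Optimal shipments:
  W1→Store1: 30 units
  W1→Store2: 45 units
  W2→Store2: 30 units
  W2→Store3: 20 units
Total cost = $655.
So W2→Store2 carries 30 units.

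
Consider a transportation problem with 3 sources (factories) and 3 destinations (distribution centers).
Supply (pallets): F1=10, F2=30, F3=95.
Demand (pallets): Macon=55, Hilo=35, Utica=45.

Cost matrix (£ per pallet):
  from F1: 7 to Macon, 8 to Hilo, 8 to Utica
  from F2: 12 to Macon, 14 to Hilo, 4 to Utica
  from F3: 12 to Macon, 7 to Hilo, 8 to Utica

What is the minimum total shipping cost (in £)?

1095

One minimum-cost allocation:
  F1–Macon: 10 × £7 = £70
  F2–Utica: 30 × £4 = £120
  F3–Macon: 45 × £12 = £540
  F3–Hilo: 35 × £7 = £245
  F3–Utica: 15 × £8 = £120
Total = 70 + 120 + 540 + 245 + 120 = £1095.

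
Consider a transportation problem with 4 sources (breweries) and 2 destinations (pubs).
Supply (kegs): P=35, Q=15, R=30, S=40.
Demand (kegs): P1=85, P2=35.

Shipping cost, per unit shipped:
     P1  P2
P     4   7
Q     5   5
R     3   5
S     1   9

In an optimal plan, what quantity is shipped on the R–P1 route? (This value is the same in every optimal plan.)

The minimum-cost plan:
  P–P1: 35 × 4 = 140
  Q–P2: 15 × 5 = 75
  R–P1: 10 × 3 = 30
  R–P2: 20 × 5 = 100
  S–P1: 40 × 1 = 40
Total cost = 385.
So R→P1 carries 10 kegs.

10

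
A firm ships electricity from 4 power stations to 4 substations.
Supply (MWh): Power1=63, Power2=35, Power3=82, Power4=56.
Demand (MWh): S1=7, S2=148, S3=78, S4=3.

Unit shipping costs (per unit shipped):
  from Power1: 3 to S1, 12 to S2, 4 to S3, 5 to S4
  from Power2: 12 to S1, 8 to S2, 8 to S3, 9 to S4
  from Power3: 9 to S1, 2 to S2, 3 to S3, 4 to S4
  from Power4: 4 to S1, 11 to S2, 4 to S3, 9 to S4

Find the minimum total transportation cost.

An optimal shipping plan:
  Power1->S1: 7 × 3 = 21
  Power1->S3: 53 × 4 = 212
  Power1->S4: 3 × 5 = 15
  Power2->S2: 35 × 8 = 280
  Power3->S2: 82 × 2 = 164
  Power4->S2: 31 × 11 = 341
  Power4->S3: 25 × 4 = 100
Total = 21 + 212 + 15 + 280 + 164 + 341 + 100 = 1133.
(Supply check: Power1 ships 63; Power2 ships 35; Power3 ships 82; Power4 ships 56.)

1133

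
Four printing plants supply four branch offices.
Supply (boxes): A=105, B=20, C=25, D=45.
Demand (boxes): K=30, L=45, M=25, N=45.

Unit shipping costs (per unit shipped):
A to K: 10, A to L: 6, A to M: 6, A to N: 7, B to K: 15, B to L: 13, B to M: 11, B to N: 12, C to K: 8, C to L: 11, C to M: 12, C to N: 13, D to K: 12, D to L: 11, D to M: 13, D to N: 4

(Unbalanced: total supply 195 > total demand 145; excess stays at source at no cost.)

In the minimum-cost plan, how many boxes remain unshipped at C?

0

Minimum-cost shipments:
  A→K: 5 × 10 = 50
  A→L: 45 × 6 = 270
  A→M: 25 × 6 = 150
  C→K: 25 × 8 = 200
  D→N: 45 × 4 = 180
Total cost = 850.
C ships 25 of its 25, leaving 0.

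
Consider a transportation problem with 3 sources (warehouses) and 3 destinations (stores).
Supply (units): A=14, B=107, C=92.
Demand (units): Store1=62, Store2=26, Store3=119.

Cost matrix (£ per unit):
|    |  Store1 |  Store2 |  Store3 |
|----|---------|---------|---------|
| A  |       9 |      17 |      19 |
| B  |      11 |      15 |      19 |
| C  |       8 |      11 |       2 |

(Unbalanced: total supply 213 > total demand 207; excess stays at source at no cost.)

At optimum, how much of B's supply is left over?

6

An optimal plan:
  A–Store1: 14 × £9 = £126
  B–Store1: 48 × £11 = £528
  B–Store2: 26 × £15 = £390
  B–Store3: 27 × £19 = £513
  C–Store3: 92 × £2 = £184
Total cost = £1741.
B ships 101 of its 107, leaving 6.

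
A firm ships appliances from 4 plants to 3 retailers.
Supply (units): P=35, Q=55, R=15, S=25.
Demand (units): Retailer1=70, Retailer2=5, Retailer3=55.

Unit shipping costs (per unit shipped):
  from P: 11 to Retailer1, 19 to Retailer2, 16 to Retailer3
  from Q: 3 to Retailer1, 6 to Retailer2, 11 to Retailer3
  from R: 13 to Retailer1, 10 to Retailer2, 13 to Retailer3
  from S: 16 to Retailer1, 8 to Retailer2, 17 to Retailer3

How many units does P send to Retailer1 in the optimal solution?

The minimum-cost plan:
  P–Retailer1: 15 × 11 = 165
  P–Retailer3: 20 × 16 = 320
  Q–Retailer1: 55 × 3 = 165
  R–Retailer3: 15 × 13 = 195
  S–Retailer2: 5 × 8 = 40
  S–Retailer3: 20 × 17 = 340
Total cost = 1225.
So P→Retailer1 carries 15 units.

15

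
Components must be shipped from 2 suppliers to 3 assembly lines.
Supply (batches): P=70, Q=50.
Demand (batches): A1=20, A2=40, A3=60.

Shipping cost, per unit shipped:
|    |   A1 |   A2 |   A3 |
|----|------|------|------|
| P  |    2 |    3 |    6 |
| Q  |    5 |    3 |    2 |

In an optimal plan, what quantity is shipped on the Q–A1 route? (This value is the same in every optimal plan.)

0

Solving gives:
  P–A1: 20 × 2 = 40
  P–A2: 40 × 3 = 120
  P–A3: 10 × 6 = 60
  Q–A3: 50 × 2 = 100
Total cost = 320.
The route Q→A1 is not used.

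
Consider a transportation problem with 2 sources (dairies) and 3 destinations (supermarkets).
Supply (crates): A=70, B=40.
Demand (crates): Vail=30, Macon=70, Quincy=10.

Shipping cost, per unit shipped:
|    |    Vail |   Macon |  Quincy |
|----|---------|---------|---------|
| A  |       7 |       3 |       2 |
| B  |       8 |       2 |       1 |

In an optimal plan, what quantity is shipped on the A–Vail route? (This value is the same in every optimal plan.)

30

Optimal shipments:
  A->Vail: 30 crates
  A->Macon: 30 crates
  A->Quincy: 10 crates
  B->Macon: 40 crates
Total cost = 400.
So A→Vail carries 30 crates.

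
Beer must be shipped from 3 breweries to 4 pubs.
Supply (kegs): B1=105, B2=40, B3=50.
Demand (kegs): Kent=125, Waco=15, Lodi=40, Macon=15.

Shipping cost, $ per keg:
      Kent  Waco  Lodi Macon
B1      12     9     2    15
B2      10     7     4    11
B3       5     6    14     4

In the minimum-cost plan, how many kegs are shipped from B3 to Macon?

Optimal shipments:
  B1 to Kent: 50 × $12 = $600
  B1 to Waco: 15 × $9 = $135
  B1 to Lodi: 40 × $2 = $80
  B2 to Kent: 40 × $10 = $400
  B3 to Kent: 35 × $5 = $175
  B3 to Macon: 15 × $4 = $60
Total cost = $1450.
So B3→Macon carries 15 kegs.

15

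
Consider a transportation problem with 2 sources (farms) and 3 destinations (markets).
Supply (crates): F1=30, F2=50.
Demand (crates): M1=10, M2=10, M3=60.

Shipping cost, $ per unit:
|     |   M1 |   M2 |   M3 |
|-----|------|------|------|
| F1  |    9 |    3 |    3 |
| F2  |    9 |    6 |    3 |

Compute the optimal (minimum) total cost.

Optimal allocation:
  F1 to M1: 10 × $9 = $90
  F1 to M2: 10 × $3 = $30
  F1 to M3: 10 × $3 = $30
  F2 to M3: 50 × $3 = $150
Total = 90 + 30 + 30 + 150 = $300.
(Supply check: F1 ships 30; F2 ships 50.)

300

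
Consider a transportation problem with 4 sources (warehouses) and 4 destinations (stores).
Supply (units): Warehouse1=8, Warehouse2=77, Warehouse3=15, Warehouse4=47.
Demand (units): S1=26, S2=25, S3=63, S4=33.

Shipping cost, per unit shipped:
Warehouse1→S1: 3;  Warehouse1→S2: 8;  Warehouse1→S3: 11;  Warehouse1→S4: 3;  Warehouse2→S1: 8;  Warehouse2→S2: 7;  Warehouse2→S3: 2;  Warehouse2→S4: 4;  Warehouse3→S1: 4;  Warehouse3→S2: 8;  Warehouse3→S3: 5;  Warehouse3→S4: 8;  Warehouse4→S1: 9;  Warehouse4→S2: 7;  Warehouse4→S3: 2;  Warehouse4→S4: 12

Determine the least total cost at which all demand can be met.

An optimal shipping plan:
  Warehouse1–S1: 8 × 3 = 24
  Warehouse2–S1: 3 × 8 = 24
  Warehouse2–S2: 25 × 7 = 175
  Warehouse2–S3: 16 × 2 = 32
  Warehouse2–S4: 33 × 4 = 132
  Warehouse3–S1: 15 × 4 = 60
  Warehouse4–S3: 47 × 2 = 94
Total = 24 + 24 + 175 + 32 + 132 + 60 + 94 = 541.

541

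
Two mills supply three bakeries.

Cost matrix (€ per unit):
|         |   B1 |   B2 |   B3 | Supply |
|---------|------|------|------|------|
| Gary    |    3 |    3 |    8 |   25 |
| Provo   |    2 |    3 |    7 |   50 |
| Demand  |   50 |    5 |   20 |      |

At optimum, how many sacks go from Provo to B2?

Optimal shipments:
  Gary–B2: 5 × €3 = €15
  Gary–B3: 20 × €8 = €160
  Provo–B1: 50 × €2 = €100
Total cost = €275.
The route Provo→B2 is not used.

0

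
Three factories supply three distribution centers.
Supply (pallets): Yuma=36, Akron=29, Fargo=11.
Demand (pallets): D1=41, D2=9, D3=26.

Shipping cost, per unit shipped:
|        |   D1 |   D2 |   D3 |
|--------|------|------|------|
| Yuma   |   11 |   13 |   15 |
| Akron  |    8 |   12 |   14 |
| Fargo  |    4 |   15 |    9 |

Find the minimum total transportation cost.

A cheapest plan:
  Yuma to D1: 1 × 11 = 11
  Yuma to D2: 9 × 13 = 117
  Yuma to D3: 26 × 15 = 390
  Akron to D1: 29 × 8 = 232
  Fargo to D1: 11 × 4 = 44
Total = 11 + 117 + 390 + 232 + 44 = 794.
(Supply check: Yuma ships 36; Akron ships 29; Fargo ships 11.)

794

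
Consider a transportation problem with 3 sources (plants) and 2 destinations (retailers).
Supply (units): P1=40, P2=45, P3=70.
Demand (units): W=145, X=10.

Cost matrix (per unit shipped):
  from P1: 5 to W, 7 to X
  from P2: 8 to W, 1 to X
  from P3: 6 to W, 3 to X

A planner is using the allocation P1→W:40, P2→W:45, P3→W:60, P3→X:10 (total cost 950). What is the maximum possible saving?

Current plan cost = 40·5 + 45·8 + 60·6 + 10·3 = 950.
Optimal plan:
  P1→W: 40 × 5 = 200
  P2→W: 35 × 8 = 280
  P2→X: 10 × 1 = 10
  P3→W: 70 × 6 = 420
Optimal cost = 910.
Saving = 950 − 910 = 40.

40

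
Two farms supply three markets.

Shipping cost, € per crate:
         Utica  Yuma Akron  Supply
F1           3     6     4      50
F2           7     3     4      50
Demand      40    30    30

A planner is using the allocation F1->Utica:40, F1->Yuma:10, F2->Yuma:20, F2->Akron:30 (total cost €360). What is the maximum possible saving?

30

Current plan cost = 40·3 + 10·6 + 20·3 + 30·4 = €360.
Optimal plan:
  F1→Utica: 40 crates
  F1→Akron: 10 crates
  F2→Yuma: 30 crates
  F2→Akron: 20 crates
Optimal cost = €330.
Saving = 360 − 330 = €30.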